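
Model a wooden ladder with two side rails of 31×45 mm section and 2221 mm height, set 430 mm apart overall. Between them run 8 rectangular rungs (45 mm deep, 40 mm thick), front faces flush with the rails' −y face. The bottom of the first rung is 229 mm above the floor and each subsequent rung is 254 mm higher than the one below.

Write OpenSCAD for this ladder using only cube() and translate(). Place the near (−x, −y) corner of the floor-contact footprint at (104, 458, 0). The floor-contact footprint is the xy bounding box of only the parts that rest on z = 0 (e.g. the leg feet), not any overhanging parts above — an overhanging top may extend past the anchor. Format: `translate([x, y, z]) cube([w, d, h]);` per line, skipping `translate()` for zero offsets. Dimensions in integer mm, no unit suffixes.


// rung span = 430 - 2*31 = 368
// rung[k] z = 229 + k*254
translate([104, 458, 0]) cube([31, 45, 2221]);
translate([503, 458, 0]) cube([31, 45, 2221]);
translate([135, 458, 229]) cube([368, 45, 40]);
translate([135, 458, 483]) cube([368, 45, 40]);
translate([135, 458, 737]) cube([368, 45, 40]);
translate([135, 458, 991]) cube([368, 45, 40]);
translate([135, 458, 1245]) cube([368, 45, 40]);
translate([135, 458, 1499]) cube([368, 45, 40]);
translate([135, 458, 1753]) cube([368, 45, 40]);
translate([135, 458, 2007]) cube([368, 45, 40]);


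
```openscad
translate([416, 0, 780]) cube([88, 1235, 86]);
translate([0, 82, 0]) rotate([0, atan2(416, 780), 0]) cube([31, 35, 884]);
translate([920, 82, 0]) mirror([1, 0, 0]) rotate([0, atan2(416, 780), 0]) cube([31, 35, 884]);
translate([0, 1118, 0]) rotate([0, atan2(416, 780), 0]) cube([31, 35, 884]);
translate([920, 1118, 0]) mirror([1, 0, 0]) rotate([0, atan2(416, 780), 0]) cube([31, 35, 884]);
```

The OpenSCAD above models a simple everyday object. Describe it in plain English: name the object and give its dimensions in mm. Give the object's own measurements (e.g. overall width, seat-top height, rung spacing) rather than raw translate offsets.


A sawhorse. A 88×1235×86 mm beam (x, y, z) sits on two A-frame leg pairs. Each pair is two raked legs of 31×35 mm section (35 mm along y) splaying symmetrically in x. Each leg rises 780 mm vertically over 416 mm of horizontal reach and is 884 mm long along its own axis. Every leg's outer bottom edge rests on the floor and its outer top edge meets a bottom edge of the beam — the left legs (tilting toward +x) meet the beam's −x bottom edge, the right legs (their mirror images, tilting toward −x) meet its +x bottom edge — so the leg tops tuck under the beam, the beam's underside is 780 mm above the floor, and the feet are 920 mm apart outside-to-outside with the beam centred between them. The two leg pairs are set in 82 mm from either end of the beam.


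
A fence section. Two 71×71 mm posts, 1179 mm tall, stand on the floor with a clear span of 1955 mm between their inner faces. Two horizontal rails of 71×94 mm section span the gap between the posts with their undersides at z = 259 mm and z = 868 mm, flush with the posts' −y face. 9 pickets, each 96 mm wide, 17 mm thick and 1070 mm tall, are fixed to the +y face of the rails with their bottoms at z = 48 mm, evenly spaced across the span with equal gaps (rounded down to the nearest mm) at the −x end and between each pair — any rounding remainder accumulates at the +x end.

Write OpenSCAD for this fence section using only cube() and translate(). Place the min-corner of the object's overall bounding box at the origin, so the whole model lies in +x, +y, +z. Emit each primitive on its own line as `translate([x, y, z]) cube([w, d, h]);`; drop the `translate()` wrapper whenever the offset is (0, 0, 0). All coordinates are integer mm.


cube([71, 71, 1179]);
translate([2026, 0, 0]) cube([71, 71, 1179]);
translate([71, 0, 259]) cube([1955, 71, 94]);
translate([71, 0, 868]) cube([1955, 71, 94]);
translate([180, 71, 48]) cube([96, 17, 1070]);
translate([385, 71, 48]) cube([96, 17, 1070]);
translate([590, 71, 48]) cube([96, 17, 1070]);
translate([795, 71, 48]) cube([96, 17, 1070]);
translate([1000, 71, 48]) cube([96, 17, 1070]);
translate([1205, 71, 48]) cube([96, 17, 1070]);
translate([1410, 71, 48]) cube([96, 17, 1070]);
translate([1615, 71, 48]) cube([96, 17, 1070]);
translate([1820, 71, 48]) cube([96, 17, 1070]);


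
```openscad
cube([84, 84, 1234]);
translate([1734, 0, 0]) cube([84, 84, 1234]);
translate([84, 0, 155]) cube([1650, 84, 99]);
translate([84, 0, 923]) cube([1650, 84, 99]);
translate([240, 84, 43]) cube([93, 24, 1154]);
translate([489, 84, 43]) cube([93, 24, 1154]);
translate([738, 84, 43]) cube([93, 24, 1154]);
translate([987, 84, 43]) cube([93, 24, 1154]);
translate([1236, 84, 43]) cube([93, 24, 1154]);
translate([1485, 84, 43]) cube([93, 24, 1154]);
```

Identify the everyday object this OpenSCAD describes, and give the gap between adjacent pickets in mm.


A fence section. The picket gap is 156 mm.

Two posts, two rails, 6 pickets — a fence section. Span 1650 mm holds 6 pickets of 93 mm with 7 equal gaps: ⌊(1650 − 6·93) / 7⌋ = 156 mm.


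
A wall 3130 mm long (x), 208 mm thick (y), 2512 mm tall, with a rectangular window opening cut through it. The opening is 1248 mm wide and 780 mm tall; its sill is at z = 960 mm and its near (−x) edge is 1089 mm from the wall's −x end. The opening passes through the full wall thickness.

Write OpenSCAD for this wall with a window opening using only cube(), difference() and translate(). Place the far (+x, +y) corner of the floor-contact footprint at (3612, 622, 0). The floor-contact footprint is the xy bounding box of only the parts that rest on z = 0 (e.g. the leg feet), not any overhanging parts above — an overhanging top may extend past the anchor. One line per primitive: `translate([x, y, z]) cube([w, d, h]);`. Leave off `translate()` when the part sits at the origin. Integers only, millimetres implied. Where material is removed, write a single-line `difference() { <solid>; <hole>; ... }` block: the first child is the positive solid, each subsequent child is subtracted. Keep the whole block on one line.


difference() { translate([482, 414, 0]) cube([3130, 208, 2512]); translate([1571, 414, 960]) cube([1248, 208, 780]); }


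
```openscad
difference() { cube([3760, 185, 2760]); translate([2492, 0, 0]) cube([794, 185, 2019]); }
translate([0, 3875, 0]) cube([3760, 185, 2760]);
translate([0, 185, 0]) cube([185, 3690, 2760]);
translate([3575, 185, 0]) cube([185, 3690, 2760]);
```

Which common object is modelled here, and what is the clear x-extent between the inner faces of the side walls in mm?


A single room. The interior width is 3390 mm.

Four walls enclosing a rectangle with a door in the front wall — a room. Outside width 3760 minus two 185 mm walls gives 3390 mm.


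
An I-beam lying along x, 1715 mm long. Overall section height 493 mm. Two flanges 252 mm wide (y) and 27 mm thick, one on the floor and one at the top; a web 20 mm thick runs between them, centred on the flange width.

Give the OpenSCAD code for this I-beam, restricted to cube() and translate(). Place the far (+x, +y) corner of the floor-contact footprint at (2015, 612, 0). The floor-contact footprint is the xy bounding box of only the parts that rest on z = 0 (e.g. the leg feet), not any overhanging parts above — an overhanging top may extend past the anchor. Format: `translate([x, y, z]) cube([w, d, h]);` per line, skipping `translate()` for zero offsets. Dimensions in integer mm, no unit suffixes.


translate([300, 360, 0]) cube([1715, 252, 27]);
translate([300, 476, 27]) cube([1715, 20, 439]);
translate([300, 360, 466]) cube([1715, 252, 27]);


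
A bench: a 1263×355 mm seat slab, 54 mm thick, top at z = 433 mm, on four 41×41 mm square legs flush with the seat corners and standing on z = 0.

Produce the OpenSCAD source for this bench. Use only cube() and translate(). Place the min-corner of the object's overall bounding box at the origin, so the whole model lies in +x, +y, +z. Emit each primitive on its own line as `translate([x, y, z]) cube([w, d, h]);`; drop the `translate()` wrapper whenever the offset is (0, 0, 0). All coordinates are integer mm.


translate([0, 0, 379]) cube([1263, 355, 54]);
cube([41, 41, 379]);
translate([0, 314, 0]) cube([41, 41, 379]);
translate([1222, 0, 0]) cube([41, 41, 379]);
translate([1222, 314, 0]) cube([41, 41, 379]);


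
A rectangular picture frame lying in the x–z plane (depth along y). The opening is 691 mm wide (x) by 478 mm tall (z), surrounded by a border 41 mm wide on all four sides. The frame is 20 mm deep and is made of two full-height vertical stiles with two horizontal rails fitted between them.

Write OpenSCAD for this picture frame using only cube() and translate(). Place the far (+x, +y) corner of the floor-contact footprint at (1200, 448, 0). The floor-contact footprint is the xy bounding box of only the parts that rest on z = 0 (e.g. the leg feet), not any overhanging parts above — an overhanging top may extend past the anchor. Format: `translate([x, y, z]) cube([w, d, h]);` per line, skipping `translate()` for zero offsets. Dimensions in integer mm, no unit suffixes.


translate([427, 428, 0]) cube([41, 20, 560]);
translate([1159, 428, 0]) cube([41, 20, 560]);
translate([468, 428, 0]) cube([691, 20, 41]);
translate([468, 428, 519]) cube([691, 20, 41]);


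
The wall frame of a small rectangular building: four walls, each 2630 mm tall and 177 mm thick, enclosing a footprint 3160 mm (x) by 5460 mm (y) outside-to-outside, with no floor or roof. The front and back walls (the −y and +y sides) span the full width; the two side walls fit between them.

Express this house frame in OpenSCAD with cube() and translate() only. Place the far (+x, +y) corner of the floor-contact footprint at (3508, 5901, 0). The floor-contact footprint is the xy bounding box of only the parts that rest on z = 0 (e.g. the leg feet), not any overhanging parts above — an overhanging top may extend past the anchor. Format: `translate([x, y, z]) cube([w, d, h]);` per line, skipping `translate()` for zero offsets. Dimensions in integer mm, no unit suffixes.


translate([348, 441, 0]) cube([3160, 177, 2630]);
translate([348, 5724, 0]) cube([3160, 177, 2630]);
translate([348, 618, 0]) cube([177, 5106, 2630]);
translate([3331, 618, 0]) cube([177, 5106, 2630]);


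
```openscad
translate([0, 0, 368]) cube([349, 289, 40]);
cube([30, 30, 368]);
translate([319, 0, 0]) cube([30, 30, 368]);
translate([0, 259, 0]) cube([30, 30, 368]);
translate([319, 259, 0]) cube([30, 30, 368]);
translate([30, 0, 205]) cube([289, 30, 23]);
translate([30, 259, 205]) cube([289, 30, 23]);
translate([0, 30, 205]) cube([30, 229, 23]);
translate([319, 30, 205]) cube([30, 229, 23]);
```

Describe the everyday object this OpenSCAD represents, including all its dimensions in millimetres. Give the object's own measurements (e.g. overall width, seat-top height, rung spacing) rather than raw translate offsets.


A simple wooden stool: a rectangular seat 349 mm (x) by 289 mm (y), 40 mm thick, top face at z = 408 mm, on four square legs, each 30×30 mm in cross-section. The legs rest on z = 0, each flush with a corner of the seat. Four stretchers, 30 mm wide and 23 mm tall, connect adjacent legs with their undersides at z = 205 mm, each running between the inner faces of the legs it joins and aligned with the legs' outer faces on the other axis.


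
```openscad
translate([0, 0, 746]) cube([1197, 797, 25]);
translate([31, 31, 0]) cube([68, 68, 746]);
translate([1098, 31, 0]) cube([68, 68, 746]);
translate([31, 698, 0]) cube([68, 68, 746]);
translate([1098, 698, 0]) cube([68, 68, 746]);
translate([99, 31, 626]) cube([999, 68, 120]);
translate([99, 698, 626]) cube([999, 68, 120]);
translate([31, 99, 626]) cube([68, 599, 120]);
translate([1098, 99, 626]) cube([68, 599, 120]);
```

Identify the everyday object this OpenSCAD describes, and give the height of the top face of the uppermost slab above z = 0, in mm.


A table. The table height is 771 mm.

A 1197×797×25 slab sits at z = 746 on four 68 mm square posts — a table. The top surface is at 746 + 25 = 771 mm.


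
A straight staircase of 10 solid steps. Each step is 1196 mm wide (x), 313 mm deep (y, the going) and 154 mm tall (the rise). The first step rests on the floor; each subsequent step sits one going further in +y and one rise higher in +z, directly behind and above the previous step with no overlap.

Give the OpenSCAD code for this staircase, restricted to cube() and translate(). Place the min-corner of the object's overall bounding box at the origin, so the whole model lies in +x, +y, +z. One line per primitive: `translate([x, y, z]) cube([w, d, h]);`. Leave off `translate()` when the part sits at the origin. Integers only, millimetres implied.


cube([1196, 313, 154]);
translate([0, 313, 154]) cube([1196, 313, 154]);
translate([0, 626, 308]) cube([1196, 313, 154]);
translate([0, 939, 462]) cube([1196, 313, 154]);
translate([0, 1252, 616]) cube([1196, 313, 154]);
translate([0, 1565, 770]) cube([1196, 313, 154]);
translate([0, 1878, 924]) cube([1196, 313, 154]);
translate([0, 2191, 1078]) cube([1196, 313, 154]);
translate([0, 2504, 1232]) cube([1196, 313, 154]);
translate([0, 2817, 1386]) cube([1196, 313, 154]);


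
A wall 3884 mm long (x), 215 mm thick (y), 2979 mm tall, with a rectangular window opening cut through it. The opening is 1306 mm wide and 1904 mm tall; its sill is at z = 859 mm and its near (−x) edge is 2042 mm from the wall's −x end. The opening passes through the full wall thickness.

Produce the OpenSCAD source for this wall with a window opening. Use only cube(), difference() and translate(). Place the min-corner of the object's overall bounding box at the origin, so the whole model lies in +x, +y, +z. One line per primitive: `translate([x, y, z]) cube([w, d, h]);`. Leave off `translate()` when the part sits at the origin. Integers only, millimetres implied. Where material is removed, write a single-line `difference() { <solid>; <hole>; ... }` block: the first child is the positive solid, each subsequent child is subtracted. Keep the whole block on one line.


difference() { cube([3884, 215, 2979]); translate([2042, 0, 859]) cube([1306, 215, 1904]); }


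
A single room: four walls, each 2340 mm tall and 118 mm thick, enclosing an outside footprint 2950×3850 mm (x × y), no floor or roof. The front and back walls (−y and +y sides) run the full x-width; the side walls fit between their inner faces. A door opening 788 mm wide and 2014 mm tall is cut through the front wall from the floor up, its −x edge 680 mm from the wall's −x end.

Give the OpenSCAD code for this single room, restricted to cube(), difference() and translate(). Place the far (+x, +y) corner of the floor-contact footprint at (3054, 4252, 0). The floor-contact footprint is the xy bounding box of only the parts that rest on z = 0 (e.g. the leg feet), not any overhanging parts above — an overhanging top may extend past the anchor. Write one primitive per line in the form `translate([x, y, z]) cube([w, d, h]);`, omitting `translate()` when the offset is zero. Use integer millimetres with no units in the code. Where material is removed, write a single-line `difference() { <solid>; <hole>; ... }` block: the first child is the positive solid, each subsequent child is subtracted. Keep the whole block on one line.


difference() { translate([104, 402, 0]) cube([2950, 118, 2340]); translate([784, 402, 0]) cube([788, 118, 2014]); }
translate([104, 4134, 0]) cube([2950, 118, 2340]);
translate([104, 520, 0]) cube([118, 3614, 2340]);
translate([2936, 520, 0]) cube([118, 3614, 2340]);


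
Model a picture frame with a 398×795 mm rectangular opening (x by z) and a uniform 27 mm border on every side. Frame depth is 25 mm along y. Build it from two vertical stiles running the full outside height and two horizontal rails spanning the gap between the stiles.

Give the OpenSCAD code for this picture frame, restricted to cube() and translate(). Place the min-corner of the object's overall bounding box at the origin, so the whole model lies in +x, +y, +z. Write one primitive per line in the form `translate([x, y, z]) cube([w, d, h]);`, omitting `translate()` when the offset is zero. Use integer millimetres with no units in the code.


cube([27, 25, 849]);
translate([425, 0, 0]) cube([27, 25, 849]);
translate([27, 0, 0]) cube([398, 25, 27]);
translate([27, 0, 822]) cube([398, 25, 27]);


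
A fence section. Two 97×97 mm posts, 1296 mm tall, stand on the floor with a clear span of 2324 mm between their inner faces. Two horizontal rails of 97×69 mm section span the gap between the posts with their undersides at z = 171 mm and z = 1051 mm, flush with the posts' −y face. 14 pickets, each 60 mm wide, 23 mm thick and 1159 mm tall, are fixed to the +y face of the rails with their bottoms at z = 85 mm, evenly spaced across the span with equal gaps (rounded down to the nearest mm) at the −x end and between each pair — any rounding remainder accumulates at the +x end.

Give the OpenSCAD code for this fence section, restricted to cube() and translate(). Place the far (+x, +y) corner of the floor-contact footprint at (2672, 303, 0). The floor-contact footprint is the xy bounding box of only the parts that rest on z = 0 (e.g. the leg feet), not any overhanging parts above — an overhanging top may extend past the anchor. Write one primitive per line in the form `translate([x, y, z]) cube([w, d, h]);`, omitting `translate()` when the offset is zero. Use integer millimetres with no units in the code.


translate([154, 206, 0]) cube([97, 97, 1296]);
translate([2575, 206, 0]) cube([97, 97, 1296]);
translate([251, 206, 171]) cube([2324, 97, 69]);
translate([251, 206, 1051]) cube([2324, 97, 69]);
translate([349, 303, 85]) cube([60, 23, 1159]);
translate([507, 303, 85]) cube([60, 23, 1159]);
translate([665, 303, 85]) cube([60, 23, 1159]);
translate([823, 303, 85]) cube([60, 23, 1159]);
translate([981, 303, 85]) cube([60, 23, 1159]);
translate([1139, 303, 85]) cube([60, 23, 1159]);
translate([1297, 303, 85]) cube([60, 23, 1159]);
translate([1455, 303, 85]) cube([60, 23, 1159]);
translate([1613, 303, 85]) cube([60, 23, 1159]);
translate([1771, 303, 85]) cube([60, 23, 1159]);
translate([1929, 303, 85]) cube([60, 23, 1159]);
translate([2087, 303, 85]) cube([60, 23, 1159]);
translate([2245, 303, 85]) cube([60, 23, 1159]);
translate([2403, 303, 85]) cube([60, 23, 1159]);


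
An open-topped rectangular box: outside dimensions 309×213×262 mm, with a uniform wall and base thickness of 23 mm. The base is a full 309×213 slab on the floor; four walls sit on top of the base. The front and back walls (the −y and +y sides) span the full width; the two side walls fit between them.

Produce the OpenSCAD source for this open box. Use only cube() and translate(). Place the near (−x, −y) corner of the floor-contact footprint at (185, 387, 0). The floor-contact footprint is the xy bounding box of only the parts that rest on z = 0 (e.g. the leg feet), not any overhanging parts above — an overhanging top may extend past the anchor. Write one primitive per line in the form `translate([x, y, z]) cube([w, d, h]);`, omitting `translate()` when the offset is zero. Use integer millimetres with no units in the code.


translate([185, 387, 0]) cube([309, 213, 23]);
translate([185, 387, 23]) cube([309, 23, 239]);
translate([185, 577, 23]) cube([309, 23, 239]);
translate([185, 410, 23]) cube([23, 167, 239]);
translate([471, 410, 23]) cube([23, 167, 239]);


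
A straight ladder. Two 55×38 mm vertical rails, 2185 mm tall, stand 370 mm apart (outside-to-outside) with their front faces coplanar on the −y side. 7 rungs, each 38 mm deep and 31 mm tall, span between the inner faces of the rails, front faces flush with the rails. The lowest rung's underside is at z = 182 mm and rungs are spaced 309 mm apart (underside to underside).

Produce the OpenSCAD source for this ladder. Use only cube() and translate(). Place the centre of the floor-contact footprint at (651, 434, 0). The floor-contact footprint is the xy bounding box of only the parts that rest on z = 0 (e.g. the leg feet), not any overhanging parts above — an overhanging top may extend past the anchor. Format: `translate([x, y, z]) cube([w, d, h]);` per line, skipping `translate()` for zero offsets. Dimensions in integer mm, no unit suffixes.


translate([466, 415, 0]) cube([55, 38, 2185]);
translate([781, 415, 0]) cube([55, 38, 2185]);
translate([521, 415, 182]) cube([260, 38, 31]);
translate([521, 415, 491]) cube([260, 38, 31]);
translate([521, 415, 800]) cube([260, 38, 31]);
translate([521, 415, 1109]) cube([260, 38, 31]);
translate([521, 415, 1418]) cube([260, 38, 31]);
translate([521, 415, 1727]) cube([260, 38, 31]);
translate([521, 415, 2036]) cube([260, 38, 31]);


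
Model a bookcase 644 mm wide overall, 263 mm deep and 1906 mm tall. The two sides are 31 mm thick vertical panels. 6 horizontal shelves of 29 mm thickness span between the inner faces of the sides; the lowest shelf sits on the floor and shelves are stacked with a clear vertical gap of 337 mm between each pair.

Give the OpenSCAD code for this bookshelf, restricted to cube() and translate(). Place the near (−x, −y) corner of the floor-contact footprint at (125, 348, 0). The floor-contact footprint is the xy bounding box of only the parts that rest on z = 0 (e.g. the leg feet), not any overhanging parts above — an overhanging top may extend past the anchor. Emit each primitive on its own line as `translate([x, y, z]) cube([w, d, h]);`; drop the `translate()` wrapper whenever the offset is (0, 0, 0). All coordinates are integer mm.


translate([125, 348, 0]) cube([31, 263, 1906]);
translate([738, 348, 0]) cube([31, 263, 1906]);
translate([156, 348, 0]) cube([582, 263, 29]);
translate([156, 348, 366]) cube([582, 263, 29]);
translate([156, 348, 732]) cube([582, 263, 29]);
translate([156, 348, 1098]) cube([582, 263, 29]);
translate([156, 348, 1464]) cube([582, 263, 29]);
translate([156, 348, 1830]) cube([582, 263, 29]);


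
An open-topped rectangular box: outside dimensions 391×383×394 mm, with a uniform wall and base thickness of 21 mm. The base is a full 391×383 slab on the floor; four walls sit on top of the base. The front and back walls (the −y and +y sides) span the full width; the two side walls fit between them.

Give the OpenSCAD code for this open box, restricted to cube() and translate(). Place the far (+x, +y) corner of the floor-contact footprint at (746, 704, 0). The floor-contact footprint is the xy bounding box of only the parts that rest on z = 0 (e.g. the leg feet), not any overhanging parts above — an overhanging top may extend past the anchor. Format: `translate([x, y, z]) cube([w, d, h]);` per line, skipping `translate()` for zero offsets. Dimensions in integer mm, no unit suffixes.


translate([355, 321, 0]) cube([391, 383, 21]);
translate([355, 321, 21]) cube([391, 21, 373]);
translate([355, 683, 21]) cube([391, 21, 373]);
translate([355, 342, 21]) cube([21, 341, 373]);
translate([725, 342, 21]) cube([21, 341, 373]);


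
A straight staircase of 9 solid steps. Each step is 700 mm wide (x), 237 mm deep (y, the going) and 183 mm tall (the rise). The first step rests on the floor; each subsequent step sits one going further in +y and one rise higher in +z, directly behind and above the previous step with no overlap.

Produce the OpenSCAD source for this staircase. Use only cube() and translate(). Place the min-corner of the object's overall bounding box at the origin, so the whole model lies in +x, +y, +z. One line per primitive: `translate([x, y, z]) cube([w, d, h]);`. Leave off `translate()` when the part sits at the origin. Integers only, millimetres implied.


cube([700, 237, 183]);
translate([0, 237, 183]) cube([700, 237, 183]);
translate([0, 474, 366]) cube([700, 237, 183]);
translate([0, 711, 549]) cube([700, 237, 183]);
translate([0, 948, 732]) cube([700, 237, 183]);
translate([0, 1185, 915]) cube([700, 237, 183]);
translate([0, 1422, 1098]) cube([700, 237, 183]);
translate([0, 1659, 1281]) cube([700, 237, 183]);
translate([0, 1896, 1464]) cube([700, 237, 183]);


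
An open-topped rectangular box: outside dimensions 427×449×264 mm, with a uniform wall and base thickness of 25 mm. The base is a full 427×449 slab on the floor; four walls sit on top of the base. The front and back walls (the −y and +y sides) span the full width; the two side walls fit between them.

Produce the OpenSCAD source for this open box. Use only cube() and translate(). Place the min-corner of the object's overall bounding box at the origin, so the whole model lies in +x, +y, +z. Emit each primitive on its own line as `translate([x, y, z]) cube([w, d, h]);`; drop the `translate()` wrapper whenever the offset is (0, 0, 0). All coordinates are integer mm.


cube([427, 449, 25]);
translate([0, 0, 25]) cube([427, 25, 239]);
translate([0, 424, 25]) cube([427, 25, 239]);
translate([0, 25, 25]) cube([25, 399, 239]);
translate([402, 25, 25]) cube([25, 399, 239]);


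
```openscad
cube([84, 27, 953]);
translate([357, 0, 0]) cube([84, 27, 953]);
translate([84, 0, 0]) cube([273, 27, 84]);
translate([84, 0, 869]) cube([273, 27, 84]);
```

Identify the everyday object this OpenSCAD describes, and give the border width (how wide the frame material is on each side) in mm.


A picture frame. The border width is 84 mm.

Four thin pieces enclosing a rectangular opening — a picture frame. The two full-height stiles are 953 mm tall; the top rail sits at z = 869 and is 84 mm tall, so the border above the opening is 953 − 869 = 84 mm, matching the stile x-width.


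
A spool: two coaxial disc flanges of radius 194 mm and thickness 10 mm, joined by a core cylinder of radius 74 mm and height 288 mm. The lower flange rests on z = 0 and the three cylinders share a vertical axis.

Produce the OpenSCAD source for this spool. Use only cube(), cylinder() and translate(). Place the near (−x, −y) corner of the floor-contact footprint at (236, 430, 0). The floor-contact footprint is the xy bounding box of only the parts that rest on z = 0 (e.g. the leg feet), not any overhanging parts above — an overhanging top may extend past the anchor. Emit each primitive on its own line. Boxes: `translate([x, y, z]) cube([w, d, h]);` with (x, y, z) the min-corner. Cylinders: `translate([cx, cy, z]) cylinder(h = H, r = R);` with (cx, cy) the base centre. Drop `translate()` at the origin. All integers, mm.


translate([430, 624, 0]) cylinder(h = 10, r = 194);
translate([430, 624, 10]) cylinder(h = 288, r = 74);
translate([430, 624, 298]) cylinder(h = 10, r = 194);


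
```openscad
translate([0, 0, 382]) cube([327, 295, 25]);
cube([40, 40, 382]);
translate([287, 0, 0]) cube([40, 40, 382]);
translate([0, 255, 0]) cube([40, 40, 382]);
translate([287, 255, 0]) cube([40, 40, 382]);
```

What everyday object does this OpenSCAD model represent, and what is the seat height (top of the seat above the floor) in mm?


A stool. The seat height is 407 mm.

A 327×295×25 slab at z = 382 on four corner posts — a stool. The seat top is 382 + 25 = 407 mm.


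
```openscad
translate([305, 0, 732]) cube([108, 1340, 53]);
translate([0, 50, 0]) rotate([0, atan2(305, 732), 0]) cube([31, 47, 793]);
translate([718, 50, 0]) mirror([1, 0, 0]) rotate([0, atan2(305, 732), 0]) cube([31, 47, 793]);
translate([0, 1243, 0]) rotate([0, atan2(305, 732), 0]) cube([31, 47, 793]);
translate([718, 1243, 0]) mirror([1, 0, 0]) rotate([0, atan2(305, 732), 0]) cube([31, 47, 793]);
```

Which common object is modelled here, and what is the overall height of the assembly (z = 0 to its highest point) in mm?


A sawhorse. The overall height is 785 mm.

A beam across two mirrored pairs of raked legs — a sawhorse. The beam's underside is at z = 732 (matching the legs' vertical rise in atan2(305, 732)) and the beam is 53 mm tall, so its top is at 732 + 53 = 785 mm. The raked legs top out at the beam's underside, so that is the highest point.


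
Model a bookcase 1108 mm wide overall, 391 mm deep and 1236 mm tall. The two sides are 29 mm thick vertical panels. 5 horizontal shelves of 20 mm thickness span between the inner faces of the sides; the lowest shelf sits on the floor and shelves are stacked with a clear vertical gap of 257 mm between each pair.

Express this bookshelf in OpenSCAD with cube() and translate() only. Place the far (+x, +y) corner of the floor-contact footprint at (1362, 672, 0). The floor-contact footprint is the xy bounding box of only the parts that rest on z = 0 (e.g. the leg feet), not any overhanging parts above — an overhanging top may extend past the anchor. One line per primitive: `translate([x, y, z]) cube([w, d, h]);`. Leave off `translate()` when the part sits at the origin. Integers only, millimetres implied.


translate([254, 281, 0]) cube([29, 391, 1236]);
translate([1333, 281, 0]) cube([29, 391, 1236]);
translate([283, 281, 0]) cube([1050, 391, 20]);
translate([283, 281, 277]) cube([1050, 391, 20]);
translate([283, 281, 554]) cube([1050, 391, 20]);
translate([283, 281, 831]) cube([1050, 391, 20]);
translate([283, 281, 1108]) cube([1050, 391, 20]);


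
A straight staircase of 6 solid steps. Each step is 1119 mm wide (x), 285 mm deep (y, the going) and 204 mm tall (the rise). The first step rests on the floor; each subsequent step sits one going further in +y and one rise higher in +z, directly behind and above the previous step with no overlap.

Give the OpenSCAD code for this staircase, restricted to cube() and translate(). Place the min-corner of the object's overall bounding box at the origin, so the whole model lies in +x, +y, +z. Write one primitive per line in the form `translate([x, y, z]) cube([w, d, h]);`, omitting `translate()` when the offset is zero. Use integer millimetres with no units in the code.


cube([1119, 285, 204]);
translate([0, 285, 204]) cube([1119, 285, 204]);
translate([0, 570, 408]) cube([1119, 285, 204]);
translate([0, 855, 612]) cube([1119, 285, 204]);
translate([0, 1140, 816]) cube([1119, 285, 204]);
translate([0, 1425, 1020]) cube([1119, 285, 204]);


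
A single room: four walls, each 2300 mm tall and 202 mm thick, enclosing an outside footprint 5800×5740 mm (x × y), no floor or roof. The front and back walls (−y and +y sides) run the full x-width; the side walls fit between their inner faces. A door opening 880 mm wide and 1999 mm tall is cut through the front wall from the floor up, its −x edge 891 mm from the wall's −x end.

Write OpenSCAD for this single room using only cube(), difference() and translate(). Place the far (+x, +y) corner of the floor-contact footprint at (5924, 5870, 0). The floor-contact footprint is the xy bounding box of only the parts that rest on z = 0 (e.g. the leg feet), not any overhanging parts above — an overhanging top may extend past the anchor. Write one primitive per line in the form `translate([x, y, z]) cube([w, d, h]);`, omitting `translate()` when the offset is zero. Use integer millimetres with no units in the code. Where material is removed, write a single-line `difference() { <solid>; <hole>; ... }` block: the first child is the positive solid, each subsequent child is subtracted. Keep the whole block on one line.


difference() { translate([124, 130, 0]) cube([5800, 202, 2300]); translate([1015, 130, 0]) cube([880, 202, 1999]); }
translate([124, 5668, 0]) cube([5800, 202, 2300]);
translate([124, 332, 0]) cube([202, 5336, 2300]);
translate([5722, 332, 0]) cube([202, 5336, 2300]);


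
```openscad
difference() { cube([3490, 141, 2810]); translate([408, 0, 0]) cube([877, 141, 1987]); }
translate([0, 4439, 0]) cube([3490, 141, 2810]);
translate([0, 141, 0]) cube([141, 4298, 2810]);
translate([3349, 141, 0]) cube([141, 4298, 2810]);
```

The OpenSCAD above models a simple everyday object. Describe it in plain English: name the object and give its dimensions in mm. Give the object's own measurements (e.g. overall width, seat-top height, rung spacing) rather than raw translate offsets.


A single room: four walls, each 2810 mm tall and 141 mm thick, enclosing an outside footprint 3490×4580 mm (x × y), no floor or roof. The front and back walls (−y and +y sides) run the full x-width; the side walls fit between their inner faces. A door opening 877 mm wide and 1987 mm tall is cut through the front wall from the floor up, its −x edge 408 mm from the wall's −x end.


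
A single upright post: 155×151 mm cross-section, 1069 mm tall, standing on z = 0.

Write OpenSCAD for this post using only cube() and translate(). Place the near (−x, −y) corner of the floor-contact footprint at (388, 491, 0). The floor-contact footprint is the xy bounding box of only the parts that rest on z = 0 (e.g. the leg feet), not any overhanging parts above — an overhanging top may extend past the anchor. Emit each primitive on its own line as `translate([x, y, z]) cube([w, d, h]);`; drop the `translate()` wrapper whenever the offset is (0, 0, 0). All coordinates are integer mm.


translate([388, 491, 0]) cube([155, 151, 1069]);


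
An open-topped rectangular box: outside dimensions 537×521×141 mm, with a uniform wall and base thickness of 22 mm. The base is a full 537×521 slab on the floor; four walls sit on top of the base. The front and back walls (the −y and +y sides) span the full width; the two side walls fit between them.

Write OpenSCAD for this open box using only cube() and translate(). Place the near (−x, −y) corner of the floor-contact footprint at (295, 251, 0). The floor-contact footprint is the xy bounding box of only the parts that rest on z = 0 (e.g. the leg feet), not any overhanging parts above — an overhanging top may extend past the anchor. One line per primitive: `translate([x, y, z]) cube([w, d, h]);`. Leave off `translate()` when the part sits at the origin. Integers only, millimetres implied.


translate([295, 251, 0]) cube([537, 521, 22]);
translate([295, 251, 22]) cube([537, 22, 119]);
translate([295, 750, 22]) cube([537, 22, 119]);
translate([295, 273, 22]) cube([22, 477, 119]);
translate([810, 273, 22]) cube([22, 477, 119]);


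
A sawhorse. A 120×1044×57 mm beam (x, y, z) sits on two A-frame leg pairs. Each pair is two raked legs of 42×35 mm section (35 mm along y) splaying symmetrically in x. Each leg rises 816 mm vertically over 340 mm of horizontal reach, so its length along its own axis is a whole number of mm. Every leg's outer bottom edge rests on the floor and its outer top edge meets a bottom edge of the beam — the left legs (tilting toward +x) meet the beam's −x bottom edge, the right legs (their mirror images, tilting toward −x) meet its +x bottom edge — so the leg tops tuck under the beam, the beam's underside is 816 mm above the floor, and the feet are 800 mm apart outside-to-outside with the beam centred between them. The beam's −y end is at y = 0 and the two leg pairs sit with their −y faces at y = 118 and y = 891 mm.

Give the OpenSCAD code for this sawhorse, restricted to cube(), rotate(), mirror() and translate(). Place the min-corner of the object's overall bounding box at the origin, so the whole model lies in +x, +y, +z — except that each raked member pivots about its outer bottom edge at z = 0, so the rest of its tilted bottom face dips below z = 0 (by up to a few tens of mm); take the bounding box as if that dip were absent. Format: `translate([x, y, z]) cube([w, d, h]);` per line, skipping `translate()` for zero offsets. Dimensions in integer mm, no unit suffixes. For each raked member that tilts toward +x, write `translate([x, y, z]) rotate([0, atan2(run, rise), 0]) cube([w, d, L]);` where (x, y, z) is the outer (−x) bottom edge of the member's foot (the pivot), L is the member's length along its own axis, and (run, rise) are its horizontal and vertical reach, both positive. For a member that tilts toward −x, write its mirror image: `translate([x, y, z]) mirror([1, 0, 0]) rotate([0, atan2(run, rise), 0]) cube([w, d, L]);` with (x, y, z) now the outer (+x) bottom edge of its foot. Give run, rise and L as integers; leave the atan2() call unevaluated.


translate([340, 0, 816]) cube([120, 1044, 57]);
translate([0, 118, 0]) rotate([0, atan2(340, 816), 0]) cube([42, 35, 884]);
translate([800, 118, 0]) mirror([1, 0, 0]) rotate([0, atan2(340, 816), 0]) cube([42, 35, 884]);
translate([0, 891, 0]) rotate([0, atan2(340, 816), 0]) cube([42, 35, 884]);
translate([800, 891, 0]) mirror([1, 0, 0]) rotate([0, atan2(340, 816), 0]) cube([42, 35, 884]);


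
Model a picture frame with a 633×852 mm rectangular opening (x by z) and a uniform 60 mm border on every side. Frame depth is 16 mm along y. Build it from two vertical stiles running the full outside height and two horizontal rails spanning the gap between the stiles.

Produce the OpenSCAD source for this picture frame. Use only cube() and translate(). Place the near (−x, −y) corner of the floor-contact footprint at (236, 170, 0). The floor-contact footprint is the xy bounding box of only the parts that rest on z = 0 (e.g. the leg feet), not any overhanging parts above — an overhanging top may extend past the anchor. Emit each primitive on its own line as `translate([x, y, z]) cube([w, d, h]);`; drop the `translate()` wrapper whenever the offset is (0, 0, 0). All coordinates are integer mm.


translate([236, 170, 0]) cube([60, 16, 972]);
translate([929, 170, 0]) cube([60, 16, 972]);
translate([296, 170, 0]) cube([633, 16, 60]);
translate([296, 170, 912]) cube([633, 16, 60]);


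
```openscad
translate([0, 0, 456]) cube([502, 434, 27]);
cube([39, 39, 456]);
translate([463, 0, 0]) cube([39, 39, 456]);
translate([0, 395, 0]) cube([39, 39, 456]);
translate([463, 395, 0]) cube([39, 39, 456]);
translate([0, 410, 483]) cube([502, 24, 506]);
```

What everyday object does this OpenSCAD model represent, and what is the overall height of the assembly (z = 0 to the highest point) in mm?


A chair. The overall height is 989 mm.

A slab on four corner posts with a tall panel at the back — a chair. The seat slab sits at z = 456 with thickness 27, and the 506 mm backrest starts at the seat top, so the overall height is 456 + 27 + 506 = 989 mm.


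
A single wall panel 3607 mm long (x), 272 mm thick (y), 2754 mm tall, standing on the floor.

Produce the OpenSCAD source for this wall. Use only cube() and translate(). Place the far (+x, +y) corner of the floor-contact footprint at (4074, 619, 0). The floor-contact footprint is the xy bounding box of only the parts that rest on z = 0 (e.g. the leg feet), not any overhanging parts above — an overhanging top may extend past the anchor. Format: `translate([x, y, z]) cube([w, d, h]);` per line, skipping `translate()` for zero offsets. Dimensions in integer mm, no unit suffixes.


translate([467, 347, 0]) cube([3607, 272, 2754]);


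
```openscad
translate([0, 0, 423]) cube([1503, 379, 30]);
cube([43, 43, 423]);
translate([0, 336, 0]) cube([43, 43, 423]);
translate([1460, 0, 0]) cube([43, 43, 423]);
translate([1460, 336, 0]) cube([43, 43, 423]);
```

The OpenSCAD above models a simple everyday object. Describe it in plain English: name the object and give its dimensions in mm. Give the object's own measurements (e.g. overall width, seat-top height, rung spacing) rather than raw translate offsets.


A bench: a 1503×379 mm seat slab, 30 mm thick, top at z = 453 mm, on four 43×43 mm square legs flush with the seat corners and standing on z = 0.


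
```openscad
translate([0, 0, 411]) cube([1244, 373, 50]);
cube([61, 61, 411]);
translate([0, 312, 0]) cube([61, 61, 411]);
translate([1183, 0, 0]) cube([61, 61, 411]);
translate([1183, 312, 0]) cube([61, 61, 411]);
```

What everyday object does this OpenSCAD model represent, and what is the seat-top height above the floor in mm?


A bench. The seat-top height is 461 mm.

A long slab on four corner posts — a bench. The slab sits at z = 411 with thickness 50, so the top is 411 + 50 = 461 mm.


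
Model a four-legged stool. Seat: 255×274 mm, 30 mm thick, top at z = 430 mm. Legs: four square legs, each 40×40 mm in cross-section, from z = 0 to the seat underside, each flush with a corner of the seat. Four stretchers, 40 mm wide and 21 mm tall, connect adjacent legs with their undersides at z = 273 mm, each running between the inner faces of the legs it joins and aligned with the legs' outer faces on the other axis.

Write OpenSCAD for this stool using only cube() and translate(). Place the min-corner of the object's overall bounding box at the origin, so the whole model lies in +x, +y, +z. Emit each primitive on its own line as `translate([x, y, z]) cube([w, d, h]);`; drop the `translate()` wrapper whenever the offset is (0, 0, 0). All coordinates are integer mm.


// leg_h = 430 - 30 = 400
// stretcher span = 255 - 2*40 = 175
translate([0, 0, 400]) cube([255, 274, 30]);
cube([40, 40, 400]);
translate([215, 0, 0]) cube([40, 40, 400]);
translate([0, 234, 0]) cube([40, 40, 400]);
translate([215, 234, 0]) cube([40, 40, 400]);
translate([40, 0, 273]) cube([175, 40, 21]);
translate([40, 234, 273]) cube([175, 40, 21]);
translate([0, 40, 273]) cube([40, 194, 21]);
translate([215, 40, 273]) cube([40, 194, 21]);
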